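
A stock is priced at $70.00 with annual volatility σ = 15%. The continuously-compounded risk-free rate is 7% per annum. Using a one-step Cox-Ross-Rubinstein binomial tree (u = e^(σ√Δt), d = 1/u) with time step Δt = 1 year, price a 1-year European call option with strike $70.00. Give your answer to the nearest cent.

$7.43

CRR parameters: u = e^(σ√Δt) = e^(0.15·√1) = 1.1618, d = 1/u = 0.8607
Per-period rate: rΔt = 0.07·1 = 0.07, so R = e^0.07 = 1.0725
Risk-neutral probability p = (e^0.07 − 0.8607)/(1.1618 − 0.8607) = 0.2118/0.3011 = 0.7034
Terminal stock prices: S_u = 81.33, S_d = 60.25
Terminal payoffs (S − K): max(11.33, 0) = 11.33, max(-9.75, 0) = 0
Node 0 (S = 70): V_0 = e^(−0.07)·[0.7034·11.3284 + 0.2966·0.0000] = 7.4293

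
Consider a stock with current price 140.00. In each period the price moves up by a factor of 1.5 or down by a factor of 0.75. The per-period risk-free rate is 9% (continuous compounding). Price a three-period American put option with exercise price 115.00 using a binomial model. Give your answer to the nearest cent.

Risk-neutral probability p = (e^0.09 − 0.75)/(1.5 − 0.75) = 0.3442/0.7500 = 0.4589
Terminal stock prices: S_uuu = 472.5, S_uud = 236.2, S_udd = 118.1, S_ddd = 59.06
Terminal payoffs (K − S): max(-357.5, 0) = 0, max(-121.2, 0) = 0, max(-3.125, 0) = 0, max(55.94, 0) = 55.94
Node uu (S = 315): continuation = e^(−0.09)·[0.4589·0.0000 + 0.5411·0.0000] = 0.0000; exercise value = 0.0000 ≤ continuation, so V_uu = 0.0000
Node ud (S = 157.5): continuation = e^(−0.09)·[0.4589·0.0000 + 0.5411·0.0000] = 0.0000; exercise value = 0.0000 ≤ continuation, so V_ud = 0.0000
Node dd (S = 78.75): continuation = e^(−0.09)·[0.4589·0.0000 + 0.5411·55.9375] = 27.6627; exercise value = 36.2500 > continuation, so V_dd = 36.2500 (exercise)
Node u (S = 210): continuation = e^(−0.09)·[0.4589·0.0000 + 0.5411·0.0000] = 0.0000; exercise value = 0.0000 ≤ continuation, so V_u = 0.0000
Node d (S = 105): continuation = e^(−0.09)·[0.4589·0.0000 + 0.5411·36.2500] = 17.9267; exercise value = 10.0000 ≤ continuation, so V_d = 17.9267
Node 0 (S = 140): continuation = e^(−0.09)·[0.4589·0.0000 + 0.5411·17.9267] = 8.8653; exercise value = 0.0000 ≤ continuation, so V_0 = 8.8653

8.87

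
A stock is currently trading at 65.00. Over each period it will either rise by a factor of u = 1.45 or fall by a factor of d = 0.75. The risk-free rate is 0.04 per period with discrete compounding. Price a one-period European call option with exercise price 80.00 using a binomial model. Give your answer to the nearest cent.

Risk-neutral probability p = (1 + 0.04 − 0.75)/(1.45 − 0.75) = 0.2900/0.7000 = 0.4143
Terminal stock prices: S_u = 94.25, S_d = 48.75
Terminal payoffs (S − K): max(14.25, 0) = 14.25, max(-31.25, 0) = 0
Node 0 (S = 65): V_0 = 1/1.04·[0.4143·14.2500 + 0.5857·0.0000] = 5.6765

5.68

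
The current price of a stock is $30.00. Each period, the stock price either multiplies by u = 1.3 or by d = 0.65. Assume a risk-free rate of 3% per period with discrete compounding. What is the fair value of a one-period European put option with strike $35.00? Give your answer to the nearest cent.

Risk-neutral probability p = (1 + 0.03 − 0.65)/(1.3 − 0.65) = 0.3800/0.6500 = 0.5846
Terminal stock prices: S_u = 39, S_d = 19.5
Terminal payoffs (K − S): max(-4, 0) = 0, max(15.5, 0) = 15.5
Node 0 (S = 30): V_0 = 1/1.03·[0.5846·0.0000 + 0.4154·15.5000] = 6.2509

$6.25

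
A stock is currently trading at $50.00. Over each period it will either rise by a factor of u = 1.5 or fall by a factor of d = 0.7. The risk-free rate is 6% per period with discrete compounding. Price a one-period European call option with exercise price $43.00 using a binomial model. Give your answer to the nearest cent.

$13.58

Risk-neutral probability p = (1 + 0.06 − 0.7)/(1.5 − 0.7) = 0.3600/0.8000 = 0.4500
Terminal stock prices: S_u = 75, S_d = 35
Terminal payoffs (S − K): max(32, 0) = 32, max(-8, 0) = 0
Node 0 (S = 50): V_0 = 1/1.06·[0.4500·32.0000 + 0.5500·0.0000] = 13.5849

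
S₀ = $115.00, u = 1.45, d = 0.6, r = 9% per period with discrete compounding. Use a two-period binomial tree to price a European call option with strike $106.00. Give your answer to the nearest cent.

Risk-neutral probability p = (1 + 0.09 − 0.6)/(1.45 − 0.6) = 0.4900/0.8500 = 0.5765
Terminal stock prices: S_uu = 241.8, S_ud = 100, S_dd = 41.4
Terminal payoffs (S − K): max(135.8, 0) = 135.8, max(-5.95, 0) = 0, max(-64.6, 0) = 0
Node u (S = 166.8): V_u = 1/1.09·[0.5765·135.7875 + 0.4235·0.0000] = 71.8142
Node d (S = 69): V_d = 1/1.09·[0.5765·0.0000 + 0.4235·0.0000] = 0.0000
Node 0 (S = 115): V_0 = 1/1.09·[0.5765·71.8142 + 0.4235·0.0000] = 37.9805

$37.98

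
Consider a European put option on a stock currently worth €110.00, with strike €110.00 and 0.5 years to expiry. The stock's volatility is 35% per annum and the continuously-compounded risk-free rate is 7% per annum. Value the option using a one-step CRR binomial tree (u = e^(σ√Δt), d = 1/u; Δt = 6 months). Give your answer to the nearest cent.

€11.42

CRR parameters: u = e^(σ√Δt) = e^(0.35·√0.5) = 1.2808, d = 1/u = 0.7808
Per-period rate: rΔt = 0.07·0.5 = 0.035, so R = e^0.035 = 1.0356
Risk-neutral probability p = (e^0.035 − 0.7808)/(1.2808 − 0.7808) = 0.2549/0.5000 = 0.5097
Terminal stock prices: S_u = 140.9, S_d = 85.88
Terminal payoffs (K − S): max(-30.89, 0) = 0, max(24.12, 0) = 24.12
Node 0 (S = 110): V_0 = e^(−0.035)·[0.5097·0.0000 + 0.4903·24.1164] = 11.4182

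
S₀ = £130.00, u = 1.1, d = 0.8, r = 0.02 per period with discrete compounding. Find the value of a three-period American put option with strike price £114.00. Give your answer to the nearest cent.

Risk-neutral probability p = (1 + 0.02 − 0.8)/(1.1 − 0.8) = 0.2200/0.3000 = 0.7333
Terminal stock prices: S_uuu = 173, S_uud = 125.8, S_udd = 91.52, S_ddd = 66.56
Terminal payoffs (K − S): max(-59.03, 0) = 0, max(-11.84, 0) = 0, max(22.48, 0) = 22.48, max(47.44, 0) = 47.44
Node uu (S = 157.3): continuation = 1/1.02·[0.7333·0.0000 + 0.2667·0.0000] = 0.0000; exercise value = 0.0000 ≤ continuation, so V_uu = 0.0000
Node ud (S = 114.4): continuation = 1/1.02·[0.7333·0.0000 + 0.2667·22.4800] = 5.8771; exercise value = 0.0000 ≤ continuation, so V_ud = 5.8771
Node dd (S = 83.2): continuation = 1/1.02·[0.7333·22.4800 + 0.2667·47.4400] = 28.5647; exercise value = 30.8000 > continuation, so V_dd = 30.8000 (exercise)
Node u (S = 143): continuation = 1/1.02·[0.7333·0.0000 + 0.2667·5.8771] = 1.5365; exercise value = 0.0000 ≤ continuation, so V_u = 1.5365
Node d (S = 104): continuation = 1/1.02·[0.7333·5.8771 + 0.2667·30.8000] = 12.2777; exercise value = 10.0000 ≤ continuation, so V_d = 12.2777
Node 0 (S = 130): continuation = 1/1.02·[0.7333·1.5365 + 0.2667·12.2777] = 4.3145; exercise value = 0.0000 ≤ continuation, so V_0 = 4.3145

£4.31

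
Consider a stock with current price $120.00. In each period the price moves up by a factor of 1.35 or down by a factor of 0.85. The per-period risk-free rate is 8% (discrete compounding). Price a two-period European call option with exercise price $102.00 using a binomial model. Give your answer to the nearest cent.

$36.38

Risk-neutral probability p = (1 + 0.08 − 0.85)/(1.35 − 0.85) = 0.2300/0.5000 = 0.4600
Terminal stock prices: S_uu = 218.7, S_ud = 137.7, S_dd = 86.7
Terminal payoffs (S − K): max(116.7, 0) = 116.7, max(35.7, 0) = 35.7, max(-15.3, 0) = 0
Node u (S = 162): V_u = 1/1.08·[0.4600·116.7000 + 0.5400·35.7000] = 67.5556
Node d (S = 102): V_d = 1/1.08·[0.4600·35.7000 + 0.5400·0.0000] = 15.2056
Node 0 (S = 120): V_0 = 1/1.08·[0.4600·67.5556 + 0.5400·15.2056] = 36.3764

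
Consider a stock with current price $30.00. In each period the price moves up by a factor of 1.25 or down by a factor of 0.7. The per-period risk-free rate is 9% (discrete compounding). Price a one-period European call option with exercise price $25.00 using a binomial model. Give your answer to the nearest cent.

Risk-neutral probability p = (1 + 0.09 − 0.7)/(1.25 − 0.7) = 0.3900/0.5500 = 0.7091
Terminal stock prices: S_u = 37.5, S_d = 21
Terminal payoffs (S − K): max(12.5, 0) = 12.5, max(-4, 0) = 0
Node 0 (S = 30): V_0 = 1/1.09·[0.7091·12.5000 + 0.2909·0.0000] = 8.1318

$8.13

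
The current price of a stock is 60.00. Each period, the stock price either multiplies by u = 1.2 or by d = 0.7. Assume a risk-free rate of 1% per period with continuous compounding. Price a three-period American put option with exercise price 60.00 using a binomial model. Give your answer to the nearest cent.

8.99

Risk-neutral probability p = (e^0.01 − 0.7)/(1.2 − 0.7) = 0.3101/0.5000 = 0.6201
Terminal stock prices: S_uuu = 103.7, S_uud = 60.48, S_udd = 35.28, S_ddd = 20.58
Terminal payoffs (K − S): max(-43.68, 0) = 0, max(-0.48, 0) = 0, max(24.72, 0) = 24.72, max(39.42, 0) = 39.42
Node uu (S = 86.4): continuation = e^(−0.01)·[0.6201·0.0000 + 0.3799·0.0000] = 0.0000; exercise value = 0.0000 ≤ continuation, so V_uu = 0.0000
Node ud (S = 50.4): continuation = e^(−0.01)·[0.6201·0.0000 + 0.3799·24.7200] = 9.2977; exercise value = 9.6000 > continuation, so V_ud = 9.6000 (exercise)
Node dd (S = 29.4): continuation = e^(−0.01)·[0.6201·24.7200 + 0.3799·39.4200] = 30.0030; exercise value = 30.6000 > continuation, so V_dd = 30.6000 (exercise)
Node u (S = 72): continuation = e^(−0.01)·[0.6201·0.0000 + 0.3799·9.6000] = 3.6107; exercise value = 0.0000 ≤ continuation, so V_u = 3.6107
Node d (S = 42): continuation = e^(−0.01)·[0.6201·9.6000 + 0.3799·30.6000] = 17.4030; exercise value = 18.0000 > continuation, so V_d = 18.0000 (exercise)
Node 0 (S = 60): continuation = e^(−0.01)·[0.6201·3.6107 + 0.3799·18.0000] = 8.9869; exercise value = 0.0000 ≤ continuation, so V_0 = 8.9869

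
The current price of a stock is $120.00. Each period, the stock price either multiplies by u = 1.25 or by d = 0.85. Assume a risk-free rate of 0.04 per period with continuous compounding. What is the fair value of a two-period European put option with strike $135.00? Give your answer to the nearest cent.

$15.65

Risk-neutral probability p = (e^0.04 − 0.85)/(1.25 − 0.85) = 0.1908/0.4000 = 0.4770
Terminal stock prices: S_uu = 187.5, S_ud = 127.5, S_dd = 86.7
Terminal payoffs (K − S): max(-52.5, 0) = 0, max(7.5, 0) = 7.5, max(48.3, 0) = 48.3
Node u (S = 150): V_u = e^(−0.04)·[0.4770·0.0000 + 0.5230·7.5000] = 3.7685
Node d (S = 102): V_d = e^(−0.04)·[0.4770·7.5000 + 0.5230·48.3000] = 27.7066
Node 0 (S = 120): V_0 = e^(−0.04)·[0.4770·3.7685 + 0.5230·27.7066] = 15.6488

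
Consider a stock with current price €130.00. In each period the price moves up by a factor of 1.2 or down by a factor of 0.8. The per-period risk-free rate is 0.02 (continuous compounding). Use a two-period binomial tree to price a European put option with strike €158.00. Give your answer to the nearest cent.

€30.31

Risk-neutral probability p = (e^0.02 − 0.8)/(1.2 − 0.8) = 0.2202/0.4000 = 0.5505
Terminal stock prices: S_uu = 187.2, S_ud = 124.8, S_dd = 83.2
Terminal payoffs (K − S): max(-29.2, 0) = 0, max(33.2, 0) = 33.2, max(74.8, 0) = 74.8
Node u (S = 156): V_u = e^(−0.02)·[0.5505·0.0000 + 0.4495·33.2000] = 14.6278
Node d (S = 104): V_d = e^(−0.02)·[0.5505·33.2000 + 0.4495·74.8000] = 50.8714
Node 0 (S = 130): V_0 = e^(−0.02)·[0.5505·14.6278 + 0.4495·50.8714] = 30.3069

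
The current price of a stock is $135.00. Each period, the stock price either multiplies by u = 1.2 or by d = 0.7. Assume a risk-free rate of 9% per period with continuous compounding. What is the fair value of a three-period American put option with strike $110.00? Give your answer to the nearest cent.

Risk-neutral probability p = (e^0.09 − 0.7)/(1.2 − 0.7) = 0.3942/0.5000 = 0.7883
Terminal stock prices: S_uuu = 233.3, S_uud = 136.1, S_udd = 79.38, S_ddd = 46.3
Terminal payoffs (K − S): max(-123.3, 0) = 0, max(-26.08, 0) = 0, max(30.62, 0) = 30.62, max(63.7, 0) = 63.7
Node uu (S = 194.4): continuation = e^(−0.09)·[0.7883·0.0000 + 0.2117·0.0000] = 0.0000; exercise value = 0.0000 ≤ continuation, so V_uu = 0.0000
Node ud (S = 113.4): continuation = e^(−0.09)·[0.7883·0.0000 + 0.2117·30.6200] = 5.9230; exercise value = 0.0000 ≤ continuation, so V_ud = 5.9230
Node dd (S = 66.15): continuation = e^(−0.09)·[0.7883·30.6200 + 0.2117·63.6950] = 34.3824; exercise value = 43.8500 > continuation, so V_dd = 43.8500 (exercise)
Node u (S = 162): continuation = e^(−0.09)·[0.7883·0.0000 + 0.2117·5.9230] = 1.1457; exercise value = 0.0000 ≤ continuation, so V_u = 1.1457
Node d (S = 94.5): continuation = e^(−0.09)·[0.7883·5.9230 + 0.2117·43.8500] = 12.7496; exercise value = 15.5000 > continuation, so V_d = 15.5000 (exercise)
Node 0 (S = 135): continuation = e^(−0.09)·[0.7883·1.1457 + 0.2117·15.5000] = 3.8237; exercise value = 0.0000 ≤ continuation, so V_0 = 3.8237

$3.82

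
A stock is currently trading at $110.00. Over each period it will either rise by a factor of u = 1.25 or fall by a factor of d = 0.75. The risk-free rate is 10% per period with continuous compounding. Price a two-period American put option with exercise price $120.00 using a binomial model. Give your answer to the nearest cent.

$12.67

Risk-neutral probability p = (e^0.1 − 0.75)/(1.25 − 0.75) = 0.3552/0.5000 = 0.7103
Terminal stock prices: S_uu = 171.9, S_ud = 103.1, S_dd = 61.88
Terminal payoffs (K − S): max(-51.88, 0) = 0, max(16.88, 0) = 16.88, max(58.12, 0) = 58.12
Node u (S = 137.5): continuation = e^(−0.1)·[0.7103·0.0000 + 0.2897·16.8750] = 4.4228; exercise value = 0.0000 ≤ continuation, so V_u = 4.4228
Node d (S = 82.5): continuation = e^(−0.1)·[0.7103·16.8750 + 0.2897·58.1250] = 26.0805; exercise value = 37.5000 > continuation, so V_d = 37.5000 (exercise)
Node 0 (S = 110): continuation = e^(−0.1)·[0.7103·4.4228 + 0.2897·37.5000] = 12.6713; exercise value = 10.0000 ≤ continuation, so V_0 = 12.6713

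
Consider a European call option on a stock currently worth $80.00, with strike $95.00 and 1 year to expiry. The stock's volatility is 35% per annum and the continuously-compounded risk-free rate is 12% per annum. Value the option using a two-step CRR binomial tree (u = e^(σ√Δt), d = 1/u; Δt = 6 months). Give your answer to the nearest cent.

CRR parameters: u = e^(σ√Δt) = e^(0.35·√0.5) = 1.2808, d = 1/u = 0.7808
Per-period rate: rΔt = 0.12·0.5 = 0.06, so R = e^0.06 = 1.0618
Risk-neutral probability p = (e^0.06 − 0.7808)/(1.2808 − 0.7808) = 0.2811/0.5000 = 0.5621
Terminal stock prices: S_uu = 131.2, S_ud = 80, S_dd = 48.77
Terminal payoffs (S − K): max(36.24, 0) = 36.24, max(-15, 0) = 0, max(-46.23, 0) = 0
Node u (S = 102.5): V_u = e^(−0.06)·[0.5621·36.2365 + 0.4379·0.0000] = 19.1825
Node d (S = 62.46): V_d = e^(−0.06)·[0.5621·0.0000 + 0.4379·0.0000] = 0.0000
Node 0 (S = 80): V_0 = e^(−0.06)·[0.5621·19.1825 + 0.4379·0.0000] = 10.1547

$10.15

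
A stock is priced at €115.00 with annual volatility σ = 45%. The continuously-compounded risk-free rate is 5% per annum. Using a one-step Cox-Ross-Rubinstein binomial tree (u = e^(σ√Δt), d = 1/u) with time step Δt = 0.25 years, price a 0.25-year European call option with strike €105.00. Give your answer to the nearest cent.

€18.18

CRR parameters: u = e^(σ√Δt) = e^(0.45·√0.25) = 1.2523, d = 1/u = 0.7985
Per-period rate: rΔt = 0.05·0.25 = 0.0125, so R = e^0.0125 = 1.0126
Risk-neutral probability p = (e^0.0125 − 0.7985)/(1.2523 − 0.7985) = 0.2141/0.4538 = 0.4717
Terminal stock prices: S_u = 144, S_d = 91.83
Terminal payoffs (S − K): max(39.02, 0) = 39.02, max(-13.17, 0) = 0
Node 0 (S = 115): V_0 = e^(−0.0125)·[0.4717·39.0171 + 0.5283·0.0000] = 18.1759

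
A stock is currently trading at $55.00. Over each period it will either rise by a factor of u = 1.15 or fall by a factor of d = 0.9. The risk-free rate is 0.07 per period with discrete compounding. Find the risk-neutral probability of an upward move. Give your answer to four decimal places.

Risk-neutral probability p = (1 + 0.07 − 0.9)/(1.15 − 0.9) = 0.1700/0.2500 = 0.6800

p = 0.6800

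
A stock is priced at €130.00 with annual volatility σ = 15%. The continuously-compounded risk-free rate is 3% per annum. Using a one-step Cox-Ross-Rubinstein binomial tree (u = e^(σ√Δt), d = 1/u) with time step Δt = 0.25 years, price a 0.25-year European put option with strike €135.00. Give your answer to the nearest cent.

CRR parameters: u = e^(σ√Δt) = e^(0.15·√0.25) = 1.0779, d = 1/u = 0.9277
Per-period rate: rΔt = 0.03·0.25 = 0.0075, so R = e^0.0075 = 1.0075
Risk-neutral probability p = (e^0.0075 − 0.9277)/(1.0779 − 0.9277) = 0.0798/0.1501 = 0.5314
Terminal stock prices: S_u = 140.1, S_d = 120.6
Terminal payoffs (K − S): max(-5.125, 0) = 0, max(14.39, 0) = 14.39
Node 0 (S = 130): V_0 = e^(−0.0075)·[0.5314·0.0000 + 0.4686·14.3933] = 6.6943

€6.69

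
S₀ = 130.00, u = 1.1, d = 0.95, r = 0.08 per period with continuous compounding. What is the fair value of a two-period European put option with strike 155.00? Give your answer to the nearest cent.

3.63

Risk-neutral probability p = (e^0.08 − 0.95)/(1.1 − 0.95) = 0.1333/0.1500 = 0.8886
Terminal stock prices: S_uu = 157.3, S_ud = 135.8, S_dd = 117.3
Terminal payoffs (K − S): max(-2.3, 0) = 0, max(19.15, 0) = 19.15, max(37.67, 0) = 37.67
Node u (S = 143): V_u = e^(−0.08)·[0.8886·0.0000 + 0.1114·19.1500] = 1.9696
Node d (S = 123.5): V_d = e^(−0.08)·[0.8886·19.1500 + 0.1114·37.6750] = 19.5830
Node 0 (S = 130): V_0 = e^(−0.08)·[0.8886·1.9696 + 0.1114·19.5830] = 3.6298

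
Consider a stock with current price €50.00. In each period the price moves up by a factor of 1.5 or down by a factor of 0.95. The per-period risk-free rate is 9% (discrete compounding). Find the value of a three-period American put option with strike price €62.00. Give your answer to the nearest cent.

Risk-neutral probability p = (1 + 0.09 − 0.95)/(1.5 − 0.95) = 0.1400/0.5500 = 0.2545
Terminal stock prices: S_uuu = 168.8, S_uud = 106.9, S_udd = 67.69, S_ddd = 42.87
Terminal payoffs (K − S): max(-106.8, 0) = 0, max(-44.88, 0) = 0, max(-5.688, 0) = 0, max(19.13, 0) = 19.13
Node uu (S = 112.5): continuation = 1/1.09·[0.2545·0.0000 + 0.7455·0.0000] = 0.0000; exercise value = 0.0000 ≤ continuation, so V_uu = 0.0000
Node ud (S = 71.25): continuation = 1/1.09·[0.2545·0.0000 + 0.7455·0.0000] = 0.0000; exercise value = 0.0000 ≤ continuation, so V_ud = 0.0000
Node dd (S = 45.12): continuation = 1/1.09·[0.2545·0.0000 + 0.7455·19.1313] = 13.0839; exercise value = 16.8750 > continuation, so V_dd = 16.8750 (exercise)
Node u (S = 75): continuation = 1/1.09·[0.2545·0.0000 + 0.7455·0.0000] = 0.0000; exercise value = 0.0000 ≤ continuation, so V_u = 0.0000
Node d (S = 47.5): continuation = 1/1.09·[0.2545·0.0000 + 0.7455·16.8750] = 11.5409; exercise value = 14.5000 > continuation, so V_d = 14.5000 (exercise)
Node 0 (S = 50): continuation = 1/1.09·[0.2545·0.0000 + 0.7455·14.5000] = 9.9166; exercise value = 12.0000 > continuation, so V_0 = 12.0000 (exercise)

€12.00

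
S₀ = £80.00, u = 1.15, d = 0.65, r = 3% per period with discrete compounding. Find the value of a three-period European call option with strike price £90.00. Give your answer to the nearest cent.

£12.72

Risk-neutral probability p = (1 + 0.03 − 0.65)/(1.15 − 0.65) = 0.3800/0.5000 = 0.7600
Terminal stock prices: S_uuu = 121.7, S_uud = 68.77, S_udd = 38.87, S_ddd = 21.97
Terminal payoffs (S − K): max(31.67, 0) = 31.67, max(-21.23, 0) = 0, max(-51.13, 0) = 0, max(-68.03, 0) = 0
Node uu (S = 105.8): V_uu = 1/1.03·[0.7600·31.6700 + 0.2400·0.0000] = 23.3682
Node ud (S = 59.8): V_ud = 1/1.03·[0.7600·0.0000 + 0.2400·0.0000] = 0.0000
Node dd (S = 33.8): V_dd = 1/1.03·[0.7600·0.0000 + 0.2400·0.0000] = 0.0000
Node u (S = 92): V_u = 1/1.03·[0.7600·23.3682 + 0.2400·0.0000] = 17.2425
Node d (S = 52): V_d = 1/1.03·[0.7600·0.0000 + 0.2400·0.0000] = 0.0000
Node 0 (S = 80): V_0 = 1/1.03·[0.7600·17.2425 + 0.2400·0.0000] = 12.7226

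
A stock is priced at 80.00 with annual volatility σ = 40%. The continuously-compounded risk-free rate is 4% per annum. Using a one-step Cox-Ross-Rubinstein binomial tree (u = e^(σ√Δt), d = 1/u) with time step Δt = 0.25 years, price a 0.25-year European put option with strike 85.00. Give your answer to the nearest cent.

10.13

CRR parameters: u = e^(σ√Δt) = e^(0.4·√0.25) = 1.2214, d = 1/u = 0.8187
Per-period rate: rΔt = 0.04·0.25 = 0.01, so R = e^0.01 = 1.0101
Risk-neutral probability p = (e^0.01 − 0.8187)/(1.2214 − 0.8187) = 0.1913/0.4027 = 0.4751
Terminal stock prices: S_u = 97.71, S_d = 65.5
Terminal payoffs (K − S): max(-12.71, 0) = 0, max(19.5, 0) = 19.5
Node 0 (S = 80): V_0 = e^(−0.01)·[0.4751·0.0000 + 0.5249·19.5015] = 10.1340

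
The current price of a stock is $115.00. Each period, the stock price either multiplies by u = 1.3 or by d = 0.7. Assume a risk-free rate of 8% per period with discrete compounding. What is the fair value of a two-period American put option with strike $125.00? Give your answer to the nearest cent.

Risk-neutral probability p = (1 + 0.08 − 0.7)/(1.3 − 0.7) = 0.3800/0.6000 = 0.6333
Terminal stock prices: S_uu = 194.4, S_ud = 104.6, S_dd = 56.35
Terminal payoffs (K − S): max(-69.35, 0) = 0, max(20.35, 0) = 20.35, max(68.65, 0) = 68.65
Node u (S = 149.5): continuation = 1/1.08·[0.6333·0.0000 + 0.3667·20.3500] = 6.9090; exercise value = 0.0000 ≤ continuation, so V_u = 6.9090
Node d (S = 80.5): continuation = 1/1.08·[0.6333·20.3500 + 0.3667·68.6500] = 35.2407; exercise value = 44.5000 > continuation, so V_d = 44.5000 (exercise)
Node 0 (S = 115): continuation = 1/1.08·[0.6333·6.9090 + 0.3667·44.5000] = 19.1596; exercise value = 10.0000 ≤ continuation, so V_0 = 19.1596

$19.16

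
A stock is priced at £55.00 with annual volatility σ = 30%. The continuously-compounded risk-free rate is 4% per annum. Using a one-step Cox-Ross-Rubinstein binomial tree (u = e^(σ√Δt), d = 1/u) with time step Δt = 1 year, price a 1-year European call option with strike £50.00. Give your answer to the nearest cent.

£11.47

CRR parameters: u = e^(σ√Δt) = e^(0.3·√1) = 1.3499, d = 1/u = 0.7408
Per-period rate: rΔt = 0.04·1 = 0.04, so R = e^0.04 = 1.0408
Risk-neutral probability p = (e^0.04 − 0.7408)/(1.3499 − 0.7408) = 0.3000/0.6090 = 0.4926
Terminal stock prices: S_u = 74.24, S_d = 40.75
Terminal payoffs (S − K): max(24.24, 0) = 24.24, max(-9.255, 0) = 0
Node 0 (S = 55): V_0 = e^(−0.04)·[0.4926·24.2422 + 0.5074·0.0000] = 11.4727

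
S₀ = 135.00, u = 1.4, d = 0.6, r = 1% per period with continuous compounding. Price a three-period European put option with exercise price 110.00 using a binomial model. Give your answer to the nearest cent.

23.96

Risk-neutral probability p = (e^0.01 − 0.6)/(1.4 − 0.6) = 0.4101/0.8000 = 0.5126
Terminal stock prices: S_uuu = 370.4, S_uud = 158.8, S_udd = 68.04, S_ddd = 29.16
Terminal payoffs (K − S): max(-260.4, 0) = 0, max(-48.76, 0) = 0, max(41.96, 0) = 41.96, max(80.84, 0) = 80.84
Node uu (S = 264.6): V_uu = e^(−0.01)·[0.5126·0.0000 + 0.4874·0.0000] = 0.0000
Node ud (S = 113.4): V_ud = e^(−0.01)·[0.5126·0.0000 + 0.4874·41.9600] = 20.2494
Node dd (S = 48.6): V_dd = e^(−0.01)·[0.5126·41.9600 + 0.4874·80.8400] = 60.3055
Node u (S = 189): V_u = e^(−0.01)·[0.5126·0.0000 + 0.4874·20.2494] = 9.7721
Node d (S = 81): V_d = e^(−0.01)·[0.5126·20.2494 + 0.4874·60.3055] = 39.3784
Node 0 (S = 135): V_0 = e^(−0.01)·[0.5126·9.7721 + 0.4874·39.3784] = 23.9625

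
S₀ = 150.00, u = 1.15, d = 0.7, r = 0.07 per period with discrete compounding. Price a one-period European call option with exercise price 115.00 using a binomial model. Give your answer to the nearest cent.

44.18

Risk-neutral probability p = (1 + 0.07 − 0.7)/(1.15 − 0.7) = 0.3700/0.4500 = 0.8222
Terminal stock prices: S_u = 172.5, S_d = 105
Terminal payoffs (S − K): max(57.5, 0) = 57.5, max(-10, 0) = 0
Node 0 (S = 150): V_0 = 1/1.07·[0.8222·57.5000 + 0.1778·0.0000] = 44.1848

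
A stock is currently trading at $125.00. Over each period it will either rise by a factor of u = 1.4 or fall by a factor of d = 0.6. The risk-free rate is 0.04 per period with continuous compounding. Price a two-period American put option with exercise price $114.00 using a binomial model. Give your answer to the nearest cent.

Risk-neutral probability p = (e^0.04 − 0.6)/(1.4 − 0.6) = 0.4408/0.8000 = 0.5510
Terminal stock prices: S_uu = 245, S_ud = 105, S_dd = 45
Terminal payoffs (K − S): max(-131, 0) = 0, max(9, 0) = 9, max(69, 0) = 69
Node u (S = 175): continuation = e^(−0.04)·[0.5510·0.0000 + 0.4490·9.0000] = 3.8824; exercise value = 0.0000 ≤ continuation, so V_u = 3.8824
Node d (S = 75): continuation = e^(−0.04)·[0.5510·9.0000 + 0.4490·69.0000] = 34.5300; exercise value = 39.0000 > continuation, so V_d = 39.0000 (exercise)
Node 0 (S = 125): continuation = e^(−0.04)·[0.5510·3.8824 + 0.4490·39.0000] = 18.8793; exercise value = 0.0000 ≤ continuation, so V_0 = 18.8793

$18.88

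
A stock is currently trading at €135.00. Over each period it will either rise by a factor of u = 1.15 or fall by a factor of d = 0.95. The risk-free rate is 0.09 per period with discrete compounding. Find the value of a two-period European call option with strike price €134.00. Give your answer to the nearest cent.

Risk-neutral probability p = (1 + 0.09 − 0.95)/(1.15 − 0.95) = 0.1400/0.2000 = 0.7000
Terminal stock prices: S_uu = 178.5, S_ud = 147.5, S_dd = 121.8
Terminal payoffs (S − K): max(44.54, 0) = 44.54, max(13.49, 0) = 13.49, max(-12.16, 0) = 0
Node u (S = 155.2): V_u = 1/1.09·[0.7000·44.5375 + 0.3000·13.4875] = 32.3142
Node d (S = 128.2): V_d = 1/1.09·[0.7000·13.4875 + 0.3000·0.0000] = 8.6617
Node 0 (S = 135): V_0 = 1/1.09·[0.7000·32.3142 + 0.3000·8.6617] = 23.1362

€23.14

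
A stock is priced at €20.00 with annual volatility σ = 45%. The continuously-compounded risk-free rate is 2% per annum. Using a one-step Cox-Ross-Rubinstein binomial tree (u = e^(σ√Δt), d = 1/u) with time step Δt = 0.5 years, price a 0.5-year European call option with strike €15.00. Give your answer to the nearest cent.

CRR parameters: u = e^(σ√Δt) = e^(0.45·√0.5) = 1.3746, d = 1/u = 0.7275
Per-period rate: rΔt = 0.02·0.5 = 0.01, so R = e^0.01 = 1.0101
Risk-neutral probability p = (e^0.01 − 0.7275)/(1.3746 − 0.7275) = 0.2826/0.6472 = 0.4366
Terminal stock prices: S_u = 27.49, S_d = 14.55
Terminal payoffs (S − K): max(12.49, 0) = 12.49, max(-0.4508, 0) = 0
Node 0 (S = 20): V_0 = e^(−0.01)·[0.4366·12.4930 + 0.5634·0.0000] = 5.4007

€5.40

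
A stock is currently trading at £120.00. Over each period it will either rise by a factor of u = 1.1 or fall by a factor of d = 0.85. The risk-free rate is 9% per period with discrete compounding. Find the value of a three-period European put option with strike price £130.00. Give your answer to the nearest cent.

Risk-neutral probability p = (1 + 0.09 − 0.85)/(1.1 − 0.85) = 0.2400/0.2500 = 0.9600
Terminal stock prices: S_uuu = 159.7, S_uud = 123.4, S_udd = 95.37, S_ddd = 73.69
Terminal payoffs (K − S): max(-29.72, 0) = 0, max(6.58, 0) = 6.58, max(34.63, 0) = 34.63, max(56.31, 0) = 56.31
Node uu (S = 145.2): V_uu = 1/1.09·[0.9600·0.0000 + 0.0400·6.5800] = 0.2415
Node ud (S = 112.2): V_ud = 1/1.09·[0.9600·6.5800 + 0.0400·34.6300] = 7.0661
Node dd (S = 86.7): V_dd = 1/1.09·[0.9600·34.6300 + 0.0400·56.3050] = 32.5661
Node u (S = 132): V_u = 1/1.09·[0.9600·0.2415 + 0.0400·7.0661] = 0.4720
Node d (S = 102): V_d = 1/1.09·[0.9600·7.0661 + 0.0400·32.5661] = 7.4184
Node 0 (S = 120): V_0 = 1/1.09·[0.9600·0.4720 + 0.0400·7.4184] = 0.6879

£0.69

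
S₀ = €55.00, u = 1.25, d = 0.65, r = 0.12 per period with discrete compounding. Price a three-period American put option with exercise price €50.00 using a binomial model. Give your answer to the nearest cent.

Risk-neutral probability p = (1 + 0.12 − 0.65)/(1.25 − 0.65) = 0.4700/0.6000 = 0.7833
Terminal stock prices: S_uuu = 107.4, S_uud = 55.86, S_udd = 29.05, S_ddd = 15.1
Terminal payoffs (K − S): max(-57.42, 0) = 0, max(-5.859, 0) = 0, max(20.95, 0) = 20.95, max(34.9, 0) = 34.9
Node uu (S = 85.94): continuation = 1/1.12·[0.7833·0.0000 + 0.2167·0.0000] = 0.0000; exercise value = 0.0000 ≤ continuation, so V_uu = 0.0000
Node ud (S = 44.69): continuation = 1/1.12·[0.7833·0.0000 + 0.2167·20.9531] = 4.0534; exercise value = 5.3125 > continuation, so V_ud = 5.3125 (exercise)
Node dd (S = 23.24): continuation = 1/1.12·[0.7833·20.9531 + 0.2167·34.8956] = 21.4054; exercise value = 26.7625 > continuation, so V_dd = 26.7625 (exercise)
Node u (S = 68.75): continuation = 1/1.12·[0.7833·0.0000 + 0.2167·5.3125] = 1.0277; exercise value = 0.0000 ≤ continuation, so V_u = 1.0277
Node d (S = 35.75): continuation = 1/1.12·[0.7833·5.3125 + 0.2167·26.7625] = 8.8929; exercise value = 14.2500 > continuation, so V_d = 14.2500 (exercise)
Node 0 (S = 55): continuation = 1/1.12·[0.7833·1.0277 + 0.2167·14.2500] = 3.4755; exercise value = 0.0000 ≤ continuation, so V_0 = 3.4755

€3.48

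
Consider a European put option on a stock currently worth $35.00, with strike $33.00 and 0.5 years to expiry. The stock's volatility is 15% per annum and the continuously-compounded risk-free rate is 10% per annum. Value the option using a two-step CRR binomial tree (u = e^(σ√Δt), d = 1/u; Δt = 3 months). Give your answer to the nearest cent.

$0.34

CRR parameters: u = e^(σ√Δt) = e^(0.15·√0.25) = 1.0779, d = 1/u = 0.9277
Per-period rate: rΔt = 0.1·0.25 = 0.025, so R = e^0.025 = 1.0253
Risk-neutral probability p = (e^0.025 − 0.9277)/(1.0779 − 0.9277) = 0.0976/0.1501 = 0.6499
Terminal stock prices: S_uu = 40.66, S_ud = 35, S_dd = 30.12
Terminal payoffs (K − S): max(-7.664, 0) = 0, max(-2, 0) = 0, max(2.875, 0) = 2.875
Node u (S = 37.73): V_u = e^(−0.025)·[0.6499·0.0000 + 0.3501·0.0000] = 0.0000
Node d (S = 32.47): V_d = e^(−0.025)·[0.6499·0.0000 + 0.3501·2.8752] = 0.9819
Node 0 (S = 35): V_0 = e^(−0.025)·[0.6499·0.0000 + 0.3501·0.9819] = 0.3353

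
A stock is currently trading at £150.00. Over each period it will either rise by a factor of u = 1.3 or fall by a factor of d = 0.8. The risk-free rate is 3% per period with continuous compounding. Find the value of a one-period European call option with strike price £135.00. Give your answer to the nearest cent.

£26.84

Risk-neutral probability p = (e^0.03 − 0.8)/(1.3 − 0.8) = 0.2305/0.5000 = 0.4609
Terminal stock prices: S_u = 195, S_d = 120
Terminal payoffs (S − K): max(60, 0) = 60, max(-15, 0) = 0
Node 0 (S = 150): V_0 = e^(−0.03)·[0.4609·60.0000 + 0.5391·0.0000] = 26.8372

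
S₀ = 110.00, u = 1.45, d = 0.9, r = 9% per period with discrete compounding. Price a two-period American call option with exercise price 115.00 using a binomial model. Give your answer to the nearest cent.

Risk-neutral probability p = (1 + 0.09 − 0.9)/(1.45 − 0.9) = 0.1900/0.5500 = 0.3455
Terminal stock prices: S_uu = 231.3, S_ud = 143.6, S_dd = 89.1
Terminal payoffs (S − K): max(116.3, 0) = 116.3, max(28.55, 0) = 28.55, max(-25.9, 0) = 0
Node u (S = 159.5): continuation = 1/1.09·[0.3455·116.2750 + 0.6545·28.5500] = 53.9954; exercise value = 44.5000 ≤ continuation, so V_u = 53.9954
Node d (S = 99): continuation = 1/1.09·[0.3455·28.5500 + 0.6545·0.0000] = 9.0484; exercise value = 0.0000 ≤ continuation, so V_d = 9.0484
Node 0 (S = 110): continuation = 1/1.09·[0.3455·53.9954 + 0.6545·9.0484] = 22.5464; exercise value = 0.0000 ≤ continuation, so V_0 = 22.5464

22.55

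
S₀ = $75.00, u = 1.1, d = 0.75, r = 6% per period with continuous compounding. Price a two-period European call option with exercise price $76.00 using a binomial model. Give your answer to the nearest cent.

Risk-neutral probability p = (e^0.06 − 0.75)/(1.1 − 0.75) = 0.3118/0.3500 = 0.8910
Terminal stock prices: S_uu = 90.75, S_ud = 61.88, S_dd = 42.19
Terminal payoffs (S − K): max(14.75, 0) = 14.75, max(-14.12, 0) = 0, max(-33.81, 0) = 0
Node u (S = 82.5): V_u = e^(−0.06)·[0.8910·14.7500 + 0.1090·0.0000] = 12.3764
Node d (S = 56.25): V_d = e^(−0.06)·[0.8910·0.0000 + 0.1090·0.0000] = 0.0000
Node 0 (S = 75): V_0 = e^(−0.06)·[0.8910·12.3764 + 0.1090·0.0000] = 10.3847

$10.38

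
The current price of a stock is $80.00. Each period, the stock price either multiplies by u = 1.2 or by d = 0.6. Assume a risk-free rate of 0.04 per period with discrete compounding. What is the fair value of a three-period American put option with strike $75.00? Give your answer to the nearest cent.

Risk-neutral probability p = (1 + 0.04 − 0.6)/(1.2 − 0.6) = 0.4400/0.6000 = 0.7333
Terminal stock prices: S_uuu = 138.2, S_uud = 69.12, S_udd = 34.56, S_ddd = 17.28
Terminal payoffs (K − S): max(-63.24, 0) = 0, max(5.88, 0) = 5.88, max(40.44, 0) = 40.44, max(57.72, 0) = 57.72
Node uu (S = 115.2): continuation = 1/1.04·[0.7333·0.0000 + 0.2667·5.8800] = 1.5077; exercise value = 0.0000 ≤ continuation, so V_uu = 1.5077
Node ud (S = 57.6): continuation = 1/1.04·[0.7333·5.8800 + 0.2667·40.4400] = 14.5154; exercise value = 17.4000 > continuation, so V_ud = 17.4000 (exercise)
Node dd (S = 28.8): continuation = 1/1.04·[0.7333·40.4400 + 0.2667·57.7200] = 43.3154; exercise value = 46.2000 > continuation, so V_dd = 46.2000 (exercise)
Node u (S = 96): continuation = 1/1.04·[0.7333·1.5077 + 0.2667·17.4000] = 5.5247; exercise value = 0.0000 ≤ continuation, so V_u = 5.5247
Node d (S = 48): continuation = 1/1.04·[0.7333·17.4000 + 0.2667·46.2000] = 24.1154; exercise value = 27.0000 > continuation, so V_d = 27.0000 (exercise)
Node 0 (S = 80): continuation = 1/1.04·[0.7333·5.5247 + 0.2667·27.0000] = 10.8187; exercise value = 0.0000 ≤ continuation, so V_0 = 10.8187

$10.82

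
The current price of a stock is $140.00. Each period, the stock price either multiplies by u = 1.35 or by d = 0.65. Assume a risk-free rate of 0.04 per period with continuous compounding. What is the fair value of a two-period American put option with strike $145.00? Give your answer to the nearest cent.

Risk-neutral probability p = (e^0.04 − 0.65)/(1.35 − 0.65) = 0.3908/0.7000 = 0.5583
Terminal stock prices: S_uu = 255.2, S_ud = 122.9, S_dd = 59.15
Terminal payoffs (K − S): max(-110.2, 0) = 0, max(22.15, 0) = 22.15, max(85.85, 0) = 85.85
Node u (S = 189): continuation = e^(−0.04)·[0.5583·0.0000 + 0.4417·22.1500] = 9.4000; exercise value = 0.0000 ≤ continuation, so V_u = 9.4000
Node d (S = 91): continuation = e^(−0.04)·[0.5583·22.1500 + 0.4417·85.8500] = 48.3145; exercise value = 54.0000 > continuation, so V_d = 54.0000 (exercise)
Node 0 (S = 140): continuation = e^(−0.04)·[0.5583·9.4000 + 0.4417·54.0000] = 27.9588; exercise value = 5.0000 ≤ continuation, so V_0 = 27.9588

$27.96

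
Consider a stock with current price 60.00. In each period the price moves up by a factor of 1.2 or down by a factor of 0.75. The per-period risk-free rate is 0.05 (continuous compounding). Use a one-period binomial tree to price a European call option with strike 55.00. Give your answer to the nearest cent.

Risk-neutral probability p = (e^0.05 − 0.75)/(1.2 − 0.75) = 0.3013/0.4500 = 0.6695
Terminal stock prices: S_u = 72, S_d = 45
Terminal payoffs (S − K): max(17, 0) = 17, max(-10, 0) = 0
Node 0 (S = 60): V_0 = e^(−0.05)·[0.6695·17.0000 + 0.3305·0.0000] = 10.8263

10.83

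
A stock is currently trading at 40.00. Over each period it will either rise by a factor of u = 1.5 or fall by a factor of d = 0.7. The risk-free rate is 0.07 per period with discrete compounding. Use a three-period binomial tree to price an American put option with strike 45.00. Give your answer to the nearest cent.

Risk-neutral probability p = (1 + 0.07 − 0.7)/(1.5 − 0.7) = 0.3700/0.8000 = 0.4625
Terminal stock prices: S_uuu = 135, S_uud = 63, S_udd = 29.4, S_ddd = 13.72
Terminal payoffs (K − S): max(-90, 0) = 0, max(-18, 0) = 0, max(15.6, 0) = 15.6, max(31.28, 0) = 31.28
Node uu (S = 90): continuation = 1/1.07·[0.4625·0.0000 + 0.5375·0.0000] = 0.0000; exercise value = 0.0000 ≤ continuation, so V_uu = 0.0000
Node ud (S = 42): continuation = 1/1.07·[0.4625·0.0000 + 0.5375·15.6000] = 7.8364; exercise value = 3.0000 ≤ continuation, so V_ud = 7.8364
Node dd (S = 19.6): continuation = 1/1.07·[0.4625·15.6000 + 0.5375·31.2800] = 22.4561; exercise value = 25.4000 > continuation, so V_dd = 25.4000 (exercise)
Node u (S = 60): continuation = 1/1.07·[0.4625·0.0000 + 0.5375·7.8364] = 3.9365; exercise value = 0.0000 ≤ continuation, so V_u = 3.9365
Node d (S = 28): continuation = 1/1.07·[0.4625·7.8364 + 0.5375·25.4000] = 16.1466; exercise value = 17.0000 > continuation, so V_d = 17.0000 (exercise)
Node 0 (S = 40): continuation = 1/1.07·[0.4625·3.9365 + 0.5375·17.0000] = 10.2413; exercise value = 5.0000 ≤ continuation, so V_0 = 10.2413

10.24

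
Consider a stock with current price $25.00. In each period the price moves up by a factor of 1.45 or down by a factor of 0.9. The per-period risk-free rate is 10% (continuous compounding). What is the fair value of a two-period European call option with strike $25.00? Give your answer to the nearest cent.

Risk-neutral probability p = (e^0.1 − 0.9)/(1.45 − 0.9) = 0.2052/0.5500 = 0.3730
Terminal stock prices: S_uu = 52.56, S_ud = 32.62, S_dd = 20.25
Terminal payoffs (S − K): max(27.56, 0) = 27.56, max(7.625, 0) = 7.625, max(-4.75, 0) = 0
Node u (S = 36.25): V_u = e^(−0.1)·[0.3730·27.5625 + 0.6270·7.6250] = 13.6291
Node d (S = 22.5): V_d = e^(−0.1)·[0.3730·7.6250 + 0.6270·0.0000] = 2.5737
Node 0 (S = 25): V_0 = e^(−0.1)·[0.3730·13.6291 + 0.6270·2.5737] = 6.0604

$6.06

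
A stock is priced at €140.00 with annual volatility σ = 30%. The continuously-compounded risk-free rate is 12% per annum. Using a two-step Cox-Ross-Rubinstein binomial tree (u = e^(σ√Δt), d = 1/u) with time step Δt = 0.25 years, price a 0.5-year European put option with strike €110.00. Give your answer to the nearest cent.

CRR parameters: u = e^(σ√Δt) = e^(0.3·√0.25) = 1.1618, d = 1/u = 0.8607
Per-period rate: rΔt = 0.12·0.25 = 0.03, so R = e^0.03 = 1.0305
Risk-neutral probability p = (e^0.03 − 0.8607)/(1.1618 − 0.8607) = 0.1697/0.3011 = 0.5637
Terminal stock prices: S_uu = 189, S_ud = 140, S_dd = 103.7
Terminal payoffs (K − S): max(-78.98, 0) = 0, max(-30, 0) = 0, max(6.285, 0) = 6.285
Node u (S = 162.7): V_u = e^(−0.03)·[0.5637·0.0000 + 0.4363·0.0000] = 0.0000
Node d (S = 120.5): V_d = e^(−0.03)·[0.5637·0.0000 + 0.4363·6.2854] = 2.6613
Node 0 (S = 140): V_0 = e^(−0.03)·[0.5637·0.0000 + 0.4363·2.6613] = 1.1268

€1.13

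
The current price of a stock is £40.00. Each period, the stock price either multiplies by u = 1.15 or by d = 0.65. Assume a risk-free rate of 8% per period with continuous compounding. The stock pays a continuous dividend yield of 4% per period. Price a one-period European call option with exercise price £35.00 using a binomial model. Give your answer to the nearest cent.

£7.94

Per-period risk-free factor R = e^0.08 = 1.0833; dividend-adjusted growth = e^(0.08−0.04) = 1.0408.
Risk-neutral probability p = (1.0408 − 0.65)/(1.15 − 0.65) = 0.3908/0.5000 = 0.7816
Terminal stock prices: S_u = 46, S_d = 26
Terminal payoffs (S − K): max(11, 0) = 11, max(-9, 0) = 0
Node 0 (S = 40): V_0 = e^(−0.08)·[0.7816·11.0000 + 0.2184·0.0000] = 7.9368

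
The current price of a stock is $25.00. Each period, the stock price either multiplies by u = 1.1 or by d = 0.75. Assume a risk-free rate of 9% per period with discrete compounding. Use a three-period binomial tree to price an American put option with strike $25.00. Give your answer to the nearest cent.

$0.31

Risk-neutral probability p = (1 + 0.09 − 0.75)/(1.1 − 0.75) = 0.3400/0.3500 = 0.9714
Terminal stock prices: S_uuu = 33.28, S_uud = 22.69, S_udd = 15.47, S_ddd = 10.55
Terminal payoffs (K − S): max(-8.275, 0) = 0, max(2.312, 0) = 2.312, max(9.531, 0) = 9.531, max(14.45, 0) = 14.45
Node uu (S = 30.25): continuation = 1/1.09·[0.9714·0.0000 + 0.0286·2.3125] = 0.0606; exercise value = 0.0000 ≤ continuation, so V_uu = 0.0606
Node ud (S = 20.63): continuation = 1/1.09·[0.9714·2.3125 + 0.0286·9.5312] = 2.3108; exercise value = 4.3750 > continuation, so V_ud = 4.3750 (exercise)
Node dd (S = 14.06): continuation = 1/1.09·[0.9714·9.5312 + 0.0286·14.4531] = 8.8733; exercise value = 10.9375 > continuation, so V_dd = 10.9375 (exercise)
Node u (S = 27.5): continuation = 1/1.09·[0.9714·0.0606 + 0.0286·4.3750] = 0.1687; exercise value = 0.0000 ≤ continuation, so V_u = 0.1687
Node d (S = 18.75): continuation = 1/1.09·[0.9714·4.3750 + 0.0286·10.9375] = 4.1858; exercise value = 6.2500 > continuation, so V_d = 6.2500 (exercise)
Node 0 (S = 25): continuation = 1/1.09·[0.9714·0.1687 + 0.0286·6.2500] = 0.3142; exercise value = 0.0000 ≤ continuation, so V_0 = 0.3142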